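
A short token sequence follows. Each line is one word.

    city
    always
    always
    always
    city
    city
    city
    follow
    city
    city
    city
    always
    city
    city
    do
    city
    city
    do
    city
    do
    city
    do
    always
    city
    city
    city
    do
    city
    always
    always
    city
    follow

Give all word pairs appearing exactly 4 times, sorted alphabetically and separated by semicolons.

always city; do city

Bigram counts meeting the condition (exactly 4 times):
  always city: 4
  do city: 4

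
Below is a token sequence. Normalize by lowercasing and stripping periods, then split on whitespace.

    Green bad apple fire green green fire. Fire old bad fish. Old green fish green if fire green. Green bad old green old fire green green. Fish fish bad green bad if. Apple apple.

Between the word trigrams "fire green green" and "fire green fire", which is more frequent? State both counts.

"fire green green": 3 occurrences
"fire green fire": 0 occurrences

"fire green green" (3 vs 0)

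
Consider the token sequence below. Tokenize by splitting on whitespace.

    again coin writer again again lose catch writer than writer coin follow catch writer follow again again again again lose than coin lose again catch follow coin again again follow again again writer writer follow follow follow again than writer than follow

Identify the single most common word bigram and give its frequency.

Bigram frequencies (highest first):
  again again: 6
  follow again: 3
  again lose: 2
  catch writer: 2
  writer than: 2
  than writer: 2
  … (22 more, each ≤ 2)

"again again", 6 times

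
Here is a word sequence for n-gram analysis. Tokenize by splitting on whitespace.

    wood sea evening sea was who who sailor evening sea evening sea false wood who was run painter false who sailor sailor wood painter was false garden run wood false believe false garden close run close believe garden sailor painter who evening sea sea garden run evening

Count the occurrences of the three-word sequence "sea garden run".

Scanning the 45 overlapping trigram windows for "sea garden run":
  position 44–46: sea garden run

1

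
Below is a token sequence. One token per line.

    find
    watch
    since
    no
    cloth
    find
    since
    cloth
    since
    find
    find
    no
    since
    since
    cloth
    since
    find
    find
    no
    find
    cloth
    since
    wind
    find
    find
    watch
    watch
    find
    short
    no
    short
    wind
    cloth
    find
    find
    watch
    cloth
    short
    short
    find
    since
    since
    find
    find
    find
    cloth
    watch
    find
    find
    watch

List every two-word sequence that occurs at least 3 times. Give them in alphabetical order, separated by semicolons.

cloth since; find find; find watch; since find

Bigram counts meeting the condition (at least 3 times):
  cloth since: 3
  find find: 7
  find watch: 4
  since find: 3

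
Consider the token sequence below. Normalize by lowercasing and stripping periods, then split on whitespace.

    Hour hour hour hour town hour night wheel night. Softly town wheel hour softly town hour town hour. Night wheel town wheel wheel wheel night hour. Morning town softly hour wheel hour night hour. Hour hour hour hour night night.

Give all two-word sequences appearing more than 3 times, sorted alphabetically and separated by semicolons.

Bigram counts meeting the condition (more than 3 times):
  hour hour: 7
  hour night: 4

hour hour; hour night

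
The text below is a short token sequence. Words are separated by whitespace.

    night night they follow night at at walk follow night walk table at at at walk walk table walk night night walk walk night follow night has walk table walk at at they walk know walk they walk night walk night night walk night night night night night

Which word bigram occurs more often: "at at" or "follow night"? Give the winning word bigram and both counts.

"at at": 4 occurrences
"follow night": 3 occurrences

"at at" (4 vs 3)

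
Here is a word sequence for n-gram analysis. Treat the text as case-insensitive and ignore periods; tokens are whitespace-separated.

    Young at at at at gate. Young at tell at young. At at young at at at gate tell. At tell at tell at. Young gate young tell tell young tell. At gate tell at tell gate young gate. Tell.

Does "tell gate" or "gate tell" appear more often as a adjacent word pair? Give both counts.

"gate tell" (3 vs 1)

"tell gate": 1 occurrence
"gate tell": 3 occurrences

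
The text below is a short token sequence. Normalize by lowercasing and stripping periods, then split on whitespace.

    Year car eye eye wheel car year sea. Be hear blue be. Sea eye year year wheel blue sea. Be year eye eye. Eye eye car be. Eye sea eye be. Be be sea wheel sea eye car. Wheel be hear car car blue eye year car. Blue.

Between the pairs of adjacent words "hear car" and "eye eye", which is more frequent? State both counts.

"eye eye" (4 vs 1)

"hear car": 1 occurrence
"eye eye": 4 occurrences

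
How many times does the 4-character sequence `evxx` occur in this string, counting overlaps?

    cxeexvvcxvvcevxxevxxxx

2

Sliding a length-4 window over the 22 characters (19 positions):
  position 13–16: evxx
  position 17–20: evxx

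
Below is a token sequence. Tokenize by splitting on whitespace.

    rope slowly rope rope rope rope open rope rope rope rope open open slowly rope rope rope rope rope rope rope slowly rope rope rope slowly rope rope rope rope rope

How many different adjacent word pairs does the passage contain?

31 tokens → 30 bigram windows in total.
Repeated bigrams (each contributes count−1 duplicates):
  rope rope: 18
  slowly rope: 4
  rope slowly: 3
  rope open: 2
23 duplicate windows → 30 − 23 = 7 distinct.

7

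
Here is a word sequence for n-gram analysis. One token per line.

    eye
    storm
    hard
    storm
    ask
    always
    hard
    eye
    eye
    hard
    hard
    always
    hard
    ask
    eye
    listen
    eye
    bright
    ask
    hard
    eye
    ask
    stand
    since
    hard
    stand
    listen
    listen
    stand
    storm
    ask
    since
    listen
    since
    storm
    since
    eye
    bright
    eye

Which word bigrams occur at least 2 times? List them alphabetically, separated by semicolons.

Bigram counts meeting the condition (at least 2 times):
  always hard: 2
  eye bright: 2
  hard eye: 2
  storm ask: 2

always hard; eye bright; hard eye; storm ask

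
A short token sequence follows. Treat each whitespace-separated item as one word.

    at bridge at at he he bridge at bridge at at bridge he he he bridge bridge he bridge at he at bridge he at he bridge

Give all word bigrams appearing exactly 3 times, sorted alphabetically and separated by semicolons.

Bigram counts meeting the condition (exactly 3 times):
  at he: 3
  bridge he: 3
  he he: 3

at he; bridge he; he he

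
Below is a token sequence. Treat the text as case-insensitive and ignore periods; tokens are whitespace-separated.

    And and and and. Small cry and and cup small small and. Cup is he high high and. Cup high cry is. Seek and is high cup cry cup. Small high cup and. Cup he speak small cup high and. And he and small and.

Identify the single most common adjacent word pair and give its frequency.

"and and", 5 times

Bigram frequencies (highest first):
  and and: 5
  and cup: 4
  and small: 2
  cup small: 2
  small and: 2
  high and: 2
  … (25 more, each ≤ 2)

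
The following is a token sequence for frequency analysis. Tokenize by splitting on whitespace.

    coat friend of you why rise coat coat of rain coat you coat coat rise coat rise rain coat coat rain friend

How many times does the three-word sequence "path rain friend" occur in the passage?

0

Scanning the 20 overlapping trigram windows for "path rain friend":
  (none found)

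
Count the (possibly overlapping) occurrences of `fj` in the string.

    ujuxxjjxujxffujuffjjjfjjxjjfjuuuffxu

3

Sliding a length-2 window over the 36 characters (35 positions):
  position 18–19: fj
  position 22–23: fj
  position 28–29: fj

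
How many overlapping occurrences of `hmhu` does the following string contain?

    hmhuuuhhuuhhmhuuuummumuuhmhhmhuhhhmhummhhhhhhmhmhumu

5

Sliding a length-4 window over the 52 characters (49 positions):
  position 1–4: hmhu
  position 12–15: hmhu
  position 28–31: hmhu
  position 34–37: hmhu
  position 47–50: hmhu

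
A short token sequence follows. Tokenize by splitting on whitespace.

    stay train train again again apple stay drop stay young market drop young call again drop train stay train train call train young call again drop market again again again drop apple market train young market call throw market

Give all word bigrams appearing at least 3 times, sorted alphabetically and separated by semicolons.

Bigram counts meeting the condition (at least 3 times):
  again again: 3
  again drop: 3

again again; again drop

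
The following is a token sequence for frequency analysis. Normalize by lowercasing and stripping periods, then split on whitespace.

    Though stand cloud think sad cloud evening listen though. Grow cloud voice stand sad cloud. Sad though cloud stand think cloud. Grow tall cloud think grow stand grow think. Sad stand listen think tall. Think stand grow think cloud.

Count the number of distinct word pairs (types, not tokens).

39 tokens → 38 bigram windows in total.
Repeated bigrams (each contributes count−1 duplicates):
  cloud think: 2
  grow think: 2
  sad cloud: 2
  stand grow: 2
  think cloud: 2
  think sad: 2
6 duplicate windows → 38 − 6 = 32 distinct.

32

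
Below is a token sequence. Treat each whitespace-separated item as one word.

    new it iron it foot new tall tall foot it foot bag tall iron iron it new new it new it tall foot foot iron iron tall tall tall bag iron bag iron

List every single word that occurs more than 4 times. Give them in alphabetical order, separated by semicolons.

foot; iron; it; new; tall

Unigram counts meeting the condition (more than 4 times):
  foot: 5
  iron: 7
  it: 6
  new: 5
  tall: 7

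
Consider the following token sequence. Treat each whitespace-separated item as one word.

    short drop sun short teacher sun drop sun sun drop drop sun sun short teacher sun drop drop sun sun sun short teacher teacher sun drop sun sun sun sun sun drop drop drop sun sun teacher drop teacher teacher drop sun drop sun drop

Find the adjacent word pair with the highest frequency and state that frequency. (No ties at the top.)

Bigram frequencies (highest first):
  sun sun: 9
  drop sun: 8
  sun drop: 7
  drop drop: 4
  sun short: 3
  short teacher: 3
  … (6 more, each ≤ 3)

"sun sun", 9 times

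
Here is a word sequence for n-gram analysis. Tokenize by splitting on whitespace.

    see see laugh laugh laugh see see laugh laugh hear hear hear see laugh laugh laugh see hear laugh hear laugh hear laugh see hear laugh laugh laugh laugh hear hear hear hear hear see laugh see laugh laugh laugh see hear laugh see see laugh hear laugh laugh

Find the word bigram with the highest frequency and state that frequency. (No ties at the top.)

Bigram frequencies (highest first):
  laugh laugh: 11
  see laugh: 6
  laugh see: 6
  hear hear: 6
  hear laugh: 6
  laugh hear: 5
  … (3 more, each ≤ 3)

"laugh laugh", 11 times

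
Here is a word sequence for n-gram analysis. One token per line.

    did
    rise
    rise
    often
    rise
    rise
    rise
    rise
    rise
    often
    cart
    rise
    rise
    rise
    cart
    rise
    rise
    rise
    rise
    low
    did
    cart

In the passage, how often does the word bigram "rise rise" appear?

10

Scanning the 21 overlapping bigram windows for "rise rise":
  position 2–3: rise rise
  position 5–6: rise rise
  position 6–7: rise rise
  position 7–8: rise rise
  position 8–9: rise rise
  position 12–13: rise rise
  position 13–14: rise rise
  position 16–17: rise rise
  position 17–18: rise rise
  position 18–19: rise rise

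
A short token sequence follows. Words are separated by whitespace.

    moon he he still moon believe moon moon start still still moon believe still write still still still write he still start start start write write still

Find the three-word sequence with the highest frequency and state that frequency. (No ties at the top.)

"still moon believe", 2 times

Trigram frequencies (highest first):
  still moon believe: 2
  moon he he: 1
  he he still: 1
  he still moon: 1
  moon believe moon: 1
  believe moon moon: 1
  … (18 more, each ≤ 1)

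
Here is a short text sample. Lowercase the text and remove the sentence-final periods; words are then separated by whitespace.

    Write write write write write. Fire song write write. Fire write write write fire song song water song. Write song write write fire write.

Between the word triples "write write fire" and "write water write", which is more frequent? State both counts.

"write write fire": 4 occurrences
"write water write": 0 occurrences

"write write fire" (4 vs 0)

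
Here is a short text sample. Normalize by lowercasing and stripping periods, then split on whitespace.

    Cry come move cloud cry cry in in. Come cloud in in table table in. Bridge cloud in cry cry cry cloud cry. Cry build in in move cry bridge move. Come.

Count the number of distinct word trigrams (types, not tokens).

32 tokens → 30 trigram windows in total.
Repeated trigrams (each contributes count−1 duplicates):
  cloud cry cry: 2
1 duplicate windows → 30 − 1 = 29 distinct.

29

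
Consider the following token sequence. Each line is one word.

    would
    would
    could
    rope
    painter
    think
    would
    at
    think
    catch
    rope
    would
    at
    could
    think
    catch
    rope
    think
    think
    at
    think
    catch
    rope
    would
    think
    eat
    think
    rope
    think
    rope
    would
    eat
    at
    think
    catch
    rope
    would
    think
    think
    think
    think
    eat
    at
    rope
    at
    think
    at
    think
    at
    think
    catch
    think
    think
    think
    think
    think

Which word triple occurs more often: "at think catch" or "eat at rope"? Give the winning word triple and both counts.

"at think catch" (4 vs 1)

"at think catch": 4 occurrences
"eat at rope": 1 occurrence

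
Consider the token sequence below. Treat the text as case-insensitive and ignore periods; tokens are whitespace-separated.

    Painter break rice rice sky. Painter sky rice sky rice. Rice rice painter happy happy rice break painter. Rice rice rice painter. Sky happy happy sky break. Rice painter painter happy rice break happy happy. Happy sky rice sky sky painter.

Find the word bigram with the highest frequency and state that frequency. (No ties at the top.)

"rice rice", 5 times

Bigram frequencies (highest first):
  rice rice: 5
  happy happy: 4
  rice sky: 3
  sky rice: 3
  rice painter: 3
  break rice: 2
  … (14 more, each ≤ 2)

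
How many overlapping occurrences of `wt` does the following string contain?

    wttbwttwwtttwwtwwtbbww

Sliding a length-2 window over the 22 characters (21 positions):
  position 1–2: wt
  position 5–6: wt
  position 9–10: wt
  position 14–15: wt
  position 17–18: wt

5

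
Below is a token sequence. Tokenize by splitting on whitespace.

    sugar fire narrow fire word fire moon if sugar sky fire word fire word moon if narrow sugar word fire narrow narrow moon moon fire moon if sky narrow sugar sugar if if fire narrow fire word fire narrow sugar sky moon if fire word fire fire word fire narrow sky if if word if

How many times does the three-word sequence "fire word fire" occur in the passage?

Scanning the 53 overlapping trigram windows for "fire word fire":
  position 4–6: fire word fire
  position 11–13: fire word fire
  position 36–38: fire word fire
  position 44–46: fire word fire
  position 47–49: fire word fire

5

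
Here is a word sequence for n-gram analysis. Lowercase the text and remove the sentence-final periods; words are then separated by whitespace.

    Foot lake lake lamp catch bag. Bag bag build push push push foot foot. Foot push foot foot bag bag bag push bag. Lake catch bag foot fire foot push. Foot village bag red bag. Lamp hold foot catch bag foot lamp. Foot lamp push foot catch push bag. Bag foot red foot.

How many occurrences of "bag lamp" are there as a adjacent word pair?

1

Scanning the 52 overlapping bigram windows for "bag lamp":
  position 35–36: bag lamp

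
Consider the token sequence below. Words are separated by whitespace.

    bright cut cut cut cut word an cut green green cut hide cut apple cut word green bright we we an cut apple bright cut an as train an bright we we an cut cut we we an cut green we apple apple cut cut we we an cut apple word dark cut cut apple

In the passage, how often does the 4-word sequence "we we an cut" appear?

4

Scanning the 52 overlapping 4-gram windows for "we we an cut":
  position 19–22: we we an cut
  position 31–34: we we an cut
  position 36–39: we we an cut
  position 46–49: we we an cut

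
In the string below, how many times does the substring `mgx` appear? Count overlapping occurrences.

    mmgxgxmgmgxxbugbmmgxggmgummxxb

3

Sliding a length-3 window over the 30 characters (28 positions):
  position 2–4: mgx
  position 9–11: mgx
  position 18–20: mgx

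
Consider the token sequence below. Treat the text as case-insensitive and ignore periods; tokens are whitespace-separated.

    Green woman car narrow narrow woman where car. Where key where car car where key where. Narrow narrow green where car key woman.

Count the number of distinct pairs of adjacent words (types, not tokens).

23 tokens → 22 bigram windows in total.
Repeated bigrams (each contributes count−1 duplicates):
  where car: 3
  car where: 2
  key where: 2
  narrow narrow: 2
  where key: 2
6 duplicate windows → 22 − 6 = 16 distinct.

16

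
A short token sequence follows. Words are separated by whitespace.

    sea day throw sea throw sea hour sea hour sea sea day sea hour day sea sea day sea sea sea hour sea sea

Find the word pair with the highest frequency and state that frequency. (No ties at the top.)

Bigram frequencies (highest first):
  sea sea: 5
  sea hour: 4
  sea day: 3
  hour sea: 3
  day sea: 3
  throw sea: 2
  … (3 more, each ≤ 1)

"sea sea", 5 times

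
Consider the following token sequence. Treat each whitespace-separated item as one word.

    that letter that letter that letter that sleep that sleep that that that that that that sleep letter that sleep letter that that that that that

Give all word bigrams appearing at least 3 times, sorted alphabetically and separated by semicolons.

Bigram counts meeting the condition (at least 3 times):
  letter that: 5
  that letter: 3
  that sleep: 4
  that that: 9

letter that; that letter; that sleep; that that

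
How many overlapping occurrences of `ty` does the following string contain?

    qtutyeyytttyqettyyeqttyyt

4

Sliding a length-2 window over the 25 characters (24 positions):
  position 4–5: ty
  position 11–12: ty
  position 16–17: ty
  position 22–23: ty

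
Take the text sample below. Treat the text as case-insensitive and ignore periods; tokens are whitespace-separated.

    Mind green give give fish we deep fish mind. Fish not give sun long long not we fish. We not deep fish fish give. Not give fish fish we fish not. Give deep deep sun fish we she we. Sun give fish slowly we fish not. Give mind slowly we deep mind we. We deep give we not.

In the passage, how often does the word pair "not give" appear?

4

Scanning the 57 overlapping bigram windows for "not give":
  position 11–12: not give
  position 25–26: not give
  position 31–32: not give
  position 46–47: not give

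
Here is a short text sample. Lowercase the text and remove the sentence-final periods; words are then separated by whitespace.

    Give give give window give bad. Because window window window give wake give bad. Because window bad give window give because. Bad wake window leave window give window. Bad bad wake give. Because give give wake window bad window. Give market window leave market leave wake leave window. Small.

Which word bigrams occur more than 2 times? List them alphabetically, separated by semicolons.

give give; give window; window bad; window give

Bigram counts meeting the condition (more than 2 times):
  give give: 3
  give window: 3
  window bad: 3
  window give: 5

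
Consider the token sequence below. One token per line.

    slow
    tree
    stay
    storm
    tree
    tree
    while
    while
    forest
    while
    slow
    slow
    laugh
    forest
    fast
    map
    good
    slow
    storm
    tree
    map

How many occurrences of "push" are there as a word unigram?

Scanning the 21 tokens for "push":
  (none found)

0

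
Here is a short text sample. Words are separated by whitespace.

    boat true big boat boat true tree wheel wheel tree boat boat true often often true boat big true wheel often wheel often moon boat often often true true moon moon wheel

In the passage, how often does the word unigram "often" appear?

Scanning the 32 tokens for "often":
  position 14: often
  position 15: often
  position 21: often
  position 23: often
  position 26: often
  position 27: often

6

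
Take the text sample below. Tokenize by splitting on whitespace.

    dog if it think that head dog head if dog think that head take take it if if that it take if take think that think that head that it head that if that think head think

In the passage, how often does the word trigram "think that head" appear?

3

Scanning the 35 overlapping trigram windows for "think that head":
  position 4–6: think that head
  position 11–13: think that head
  position 26–28: think that head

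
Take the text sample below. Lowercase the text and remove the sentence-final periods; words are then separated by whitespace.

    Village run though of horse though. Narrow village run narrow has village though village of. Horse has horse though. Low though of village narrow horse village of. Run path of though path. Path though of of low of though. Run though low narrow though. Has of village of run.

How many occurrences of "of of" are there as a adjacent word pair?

Scanning the 48 overlapping bigram windows for "of of":
  position 35–36: of of

1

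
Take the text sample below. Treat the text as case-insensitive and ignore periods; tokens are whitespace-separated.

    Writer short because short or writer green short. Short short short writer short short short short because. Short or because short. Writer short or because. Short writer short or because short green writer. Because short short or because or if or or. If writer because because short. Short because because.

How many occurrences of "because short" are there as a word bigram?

7

Scanning the 49 overlapping bigram windows for "because short":
  position 3–4: because short
  position 17–18: because short
  position 20–21: because short
  position 25–26: because short
  position 30–31: because short
  position 34–35: because short
  position 46–47: because short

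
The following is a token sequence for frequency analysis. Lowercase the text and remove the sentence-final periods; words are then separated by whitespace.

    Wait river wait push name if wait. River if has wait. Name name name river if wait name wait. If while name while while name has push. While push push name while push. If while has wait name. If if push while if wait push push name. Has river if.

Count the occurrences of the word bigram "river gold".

Scanning the 49 overlapping bigram windows for "river gold":
  (none found)

0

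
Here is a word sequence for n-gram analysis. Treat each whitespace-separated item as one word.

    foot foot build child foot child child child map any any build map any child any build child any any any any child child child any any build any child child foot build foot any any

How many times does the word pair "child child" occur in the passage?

Scanning the 35 overlapping bigram windows for "child child":
  position 6–7: child child
  position 7–8: child child
  position 23–24: child child
  position 24–25: child child
  position 30–31: child child

5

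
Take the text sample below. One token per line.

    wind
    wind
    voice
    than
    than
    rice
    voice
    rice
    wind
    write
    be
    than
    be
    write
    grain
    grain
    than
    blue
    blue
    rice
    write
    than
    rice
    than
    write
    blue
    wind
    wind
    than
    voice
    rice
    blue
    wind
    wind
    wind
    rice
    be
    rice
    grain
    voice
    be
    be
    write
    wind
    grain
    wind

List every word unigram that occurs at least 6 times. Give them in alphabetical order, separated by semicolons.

Unigram counts meeting the condition (at least 6 times):
  rice: 7
  than: 7
  wind: 10

rice; than; wind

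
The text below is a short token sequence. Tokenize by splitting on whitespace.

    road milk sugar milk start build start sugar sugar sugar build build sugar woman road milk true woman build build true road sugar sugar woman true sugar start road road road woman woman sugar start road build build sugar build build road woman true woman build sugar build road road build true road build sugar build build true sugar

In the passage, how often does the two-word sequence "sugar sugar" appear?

3

Scanning the 58 overlapping bigram windows for "sugar sugar":
  position 8–9: sugar sugar
  position 9–10: sugar sugar
  position 23–24: sugar sugar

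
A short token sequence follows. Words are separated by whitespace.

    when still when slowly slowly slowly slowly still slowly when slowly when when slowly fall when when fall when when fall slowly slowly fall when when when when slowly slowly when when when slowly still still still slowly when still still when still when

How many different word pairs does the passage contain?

44 tokens → 43 bigram windows in total.
Repeated bigrams (each contributes count−1 duplicates):
  when when: 8
  slowly slowly: 5
  when slowly: 5
  slowly when: 4
  fall when: 3
  still still: 3
  still when: 3
  when still: 3
  … (4 more repeated)
30 duplicate windows → 43 − 30 = 13 distinct.

13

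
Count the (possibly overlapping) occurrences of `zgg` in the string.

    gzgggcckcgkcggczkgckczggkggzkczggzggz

Sliding a length-3 window over the 37 characters (35 positions):
  position 2–4: zgg
  position 22–24: zgg
  position 31–33: zgg
  position 34–36: zgg

4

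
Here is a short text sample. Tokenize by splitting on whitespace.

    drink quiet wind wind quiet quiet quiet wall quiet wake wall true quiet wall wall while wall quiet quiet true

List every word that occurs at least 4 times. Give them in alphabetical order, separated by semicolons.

quiet; wall

Unigram counts meeting the condition (at least 4 times):
  quiet: 8
  wall: 5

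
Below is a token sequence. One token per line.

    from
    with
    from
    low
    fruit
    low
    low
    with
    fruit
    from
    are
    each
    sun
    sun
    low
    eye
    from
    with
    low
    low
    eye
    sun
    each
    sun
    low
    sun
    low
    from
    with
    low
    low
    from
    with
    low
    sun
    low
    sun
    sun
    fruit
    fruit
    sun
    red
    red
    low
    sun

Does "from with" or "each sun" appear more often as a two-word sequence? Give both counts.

"from with": 4 occurrences
"each sun": 2 occurrences

"from with" (4 vs 2)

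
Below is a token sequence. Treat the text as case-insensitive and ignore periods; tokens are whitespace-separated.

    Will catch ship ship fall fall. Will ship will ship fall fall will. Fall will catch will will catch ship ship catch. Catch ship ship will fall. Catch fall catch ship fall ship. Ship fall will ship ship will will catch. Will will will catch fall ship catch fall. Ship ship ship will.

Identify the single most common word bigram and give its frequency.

"ship ship", 7 times

Bigram frequencies (highest first):
  ship ship: 7
  will catch: 5
  catch ship: 4
  ship fall: 4
  fall will: 4
  ship will: 4
  … (10 more, each ≤ 4)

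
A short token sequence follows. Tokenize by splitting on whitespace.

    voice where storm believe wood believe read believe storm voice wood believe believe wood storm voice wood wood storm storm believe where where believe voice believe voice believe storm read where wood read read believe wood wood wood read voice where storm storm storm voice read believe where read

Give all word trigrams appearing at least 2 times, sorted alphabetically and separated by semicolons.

believe voice believe; storm voice wood; voice where storm

Trigram counts meeting the condition (at least 2 times):
  believe voice believe: 2
  storm voice wood: 2
  voice where storm: 2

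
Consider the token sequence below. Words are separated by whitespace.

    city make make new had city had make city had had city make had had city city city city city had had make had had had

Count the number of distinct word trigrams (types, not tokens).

26 tokens → 24 trigram windows in total.
Repeated trigrams (each contributes count−1 duplicates):
  city city city: 3
  city had had: 2
  had had city: 2
  make had had: 2
5 duplicate windows → 24 − 5 = 19 distinct.

19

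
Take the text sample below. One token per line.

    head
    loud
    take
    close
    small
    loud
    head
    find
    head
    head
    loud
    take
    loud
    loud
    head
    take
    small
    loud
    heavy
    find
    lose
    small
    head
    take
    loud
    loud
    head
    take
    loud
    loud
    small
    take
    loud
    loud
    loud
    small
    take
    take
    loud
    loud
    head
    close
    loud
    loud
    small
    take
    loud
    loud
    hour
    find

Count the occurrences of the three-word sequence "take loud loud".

6

Scanning the 48 overlapping trigram windows for "take loud loud":
  position 12–14: take loud loud
  position 24–26: take loud loud
  position 28–30: take loud loud
  position 32–34: take loud loud
  position 38–40: take loud loud
  position 46–48: take loud loud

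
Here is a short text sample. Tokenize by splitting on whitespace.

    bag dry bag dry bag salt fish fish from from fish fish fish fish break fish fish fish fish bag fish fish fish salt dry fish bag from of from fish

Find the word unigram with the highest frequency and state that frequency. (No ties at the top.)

Unigram frequencies (highest first):
  fish: 15
  bag: 5
  from: 4
  dry: 3
  salt: 2
  break: 1
  … (1 more, each ≤ 1)

"fish", 15 times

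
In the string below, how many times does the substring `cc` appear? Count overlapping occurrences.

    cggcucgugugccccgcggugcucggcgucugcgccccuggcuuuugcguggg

6

Sliding a length-2 window over the 53 characters (52 positions):
  position 12–13: cc
  position 13–14: cc
  position 14–15: cc
  position 35–36: cc
  position 36–37: cc
  position 37–38: cc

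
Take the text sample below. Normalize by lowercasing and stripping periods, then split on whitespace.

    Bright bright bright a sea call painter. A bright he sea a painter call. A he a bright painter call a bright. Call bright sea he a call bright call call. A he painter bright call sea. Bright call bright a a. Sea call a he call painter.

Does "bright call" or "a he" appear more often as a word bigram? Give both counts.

"bright call" (4 vs 3)

"bright call": 4 occurrences
"a he": 3 occurrences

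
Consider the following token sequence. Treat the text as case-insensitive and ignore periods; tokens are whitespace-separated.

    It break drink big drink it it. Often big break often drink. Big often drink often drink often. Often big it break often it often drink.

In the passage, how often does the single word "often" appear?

Scanning the 26 tokens for "often":
  position 8: often
  position 11: often
  position 14: often
  position 16: often
  position 18: often
  position 19: often
  position 23: often
  position 25: often

8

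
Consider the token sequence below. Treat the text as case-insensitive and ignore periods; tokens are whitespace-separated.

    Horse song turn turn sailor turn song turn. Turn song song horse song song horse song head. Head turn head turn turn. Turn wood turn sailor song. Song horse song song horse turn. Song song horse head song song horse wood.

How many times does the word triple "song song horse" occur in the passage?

6

Scanning the 39 overlapping trigram windows for "song song horse":
  position 10–12: song song horse
  position 13–15: song song horse
  position 27–29: song song horse
  position 30–32: song song horse
  position 34–36: song song horse
  position 38–40: song song horse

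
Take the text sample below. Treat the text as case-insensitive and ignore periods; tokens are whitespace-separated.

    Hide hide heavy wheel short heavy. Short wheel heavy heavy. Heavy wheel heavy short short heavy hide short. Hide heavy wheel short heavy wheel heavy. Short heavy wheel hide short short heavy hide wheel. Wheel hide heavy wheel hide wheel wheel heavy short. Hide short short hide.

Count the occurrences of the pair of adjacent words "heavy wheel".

Scanning the 46 overlapping bigram windows for "heavy wheel":
  position 3–4: heavy wheel
  position 11–12: heavy wheel
  position 20–21: heavy wheel
  position 23–24: heavy wheel
  position 27–28: heavy wheel
  position 37–38: heavy wheel

6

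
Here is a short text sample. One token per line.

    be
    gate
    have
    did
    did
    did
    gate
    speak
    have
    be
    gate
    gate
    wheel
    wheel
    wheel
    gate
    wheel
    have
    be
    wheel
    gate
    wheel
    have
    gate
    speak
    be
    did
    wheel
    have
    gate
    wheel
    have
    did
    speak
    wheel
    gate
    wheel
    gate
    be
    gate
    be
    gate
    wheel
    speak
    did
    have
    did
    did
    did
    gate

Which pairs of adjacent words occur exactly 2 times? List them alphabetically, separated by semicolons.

did gate; gate be; gate speak; have be; have gate; wheel wheel

Bigram counts meeting the condition (exactly 2 times):
  did gate: 2
  gate be: 2
  gate speak: 2
  have be: 2
  have gate: 2
  wheel wheel: 2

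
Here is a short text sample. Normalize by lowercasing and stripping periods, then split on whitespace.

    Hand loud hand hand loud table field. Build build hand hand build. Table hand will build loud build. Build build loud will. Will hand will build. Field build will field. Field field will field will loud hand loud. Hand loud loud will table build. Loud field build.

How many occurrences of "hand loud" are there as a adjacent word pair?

4

Scanning the 46 overlapping bigram windows for "hand loud":
  position 1–2: hand loud
  position 4–5: hand loud
  position 37–38: hand loud
  position 39–40: hand loud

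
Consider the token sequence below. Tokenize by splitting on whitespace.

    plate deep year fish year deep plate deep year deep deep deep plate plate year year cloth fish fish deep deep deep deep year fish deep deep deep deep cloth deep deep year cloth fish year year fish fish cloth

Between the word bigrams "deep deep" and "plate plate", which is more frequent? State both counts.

"deep deep" (9 vs 1)

"deep deep": 9 occurrences
"plate plate": 1 occurrence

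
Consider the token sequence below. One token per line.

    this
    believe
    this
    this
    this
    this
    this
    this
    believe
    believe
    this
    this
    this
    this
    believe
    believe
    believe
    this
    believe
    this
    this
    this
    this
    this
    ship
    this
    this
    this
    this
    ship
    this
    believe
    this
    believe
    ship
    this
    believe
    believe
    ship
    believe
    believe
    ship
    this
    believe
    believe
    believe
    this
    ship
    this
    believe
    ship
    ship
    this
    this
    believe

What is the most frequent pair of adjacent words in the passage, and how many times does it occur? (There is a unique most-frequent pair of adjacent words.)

"this this", 16 times

Bigram frequencies (highest first):
  this this: 16
  this believe: 10
  believe believe: 7
  believe this: 6
  ship this: 6
  believe ship: 4
  … (3 more, each ≤ 3)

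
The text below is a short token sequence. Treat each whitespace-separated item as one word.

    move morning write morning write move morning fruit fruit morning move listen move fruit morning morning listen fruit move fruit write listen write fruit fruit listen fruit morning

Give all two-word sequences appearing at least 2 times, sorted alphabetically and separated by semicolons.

Bigram counts meeting the condition (at least 2 times):
  fruit fruit: 2
  fruit morning: 3
  listen fruit: 2
  morning write: 2
  move fruit: 2
  move morning: 2

fruit fruit; fruit morning; listen fruit; morning write; move fruit; move morning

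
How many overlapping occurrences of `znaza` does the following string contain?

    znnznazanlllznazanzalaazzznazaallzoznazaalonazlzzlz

4

Sliding a length-5 window over the 51 characters (47 positions):
  position 4–8: znaza
  position 13–17: znaza
  position 26–30: znaza
  position 36–40: znaza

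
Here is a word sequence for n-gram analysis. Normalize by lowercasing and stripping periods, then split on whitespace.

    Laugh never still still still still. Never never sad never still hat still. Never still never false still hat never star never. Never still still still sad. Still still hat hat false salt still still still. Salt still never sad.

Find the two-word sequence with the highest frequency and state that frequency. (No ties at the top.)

"still still", 8 times

Bigram frequencies (highest first):
  still still: 8
  never still: 4
  still never: 4
  still hat: 3
  never never: 2
  never sad: 2
  … (15 more, each ≤ 2)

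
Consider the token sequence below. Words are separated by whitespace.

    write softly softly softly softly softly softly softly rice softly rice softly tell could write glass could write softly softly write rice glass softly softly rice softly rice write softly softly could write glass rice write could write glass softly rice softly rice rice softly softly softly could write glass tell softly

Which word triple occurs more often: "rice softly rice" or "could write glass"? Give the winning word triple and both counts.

"could write glass" (4 vs 3)

"rice softly rice": 3 occurrences
"could write glass": 4 occurrences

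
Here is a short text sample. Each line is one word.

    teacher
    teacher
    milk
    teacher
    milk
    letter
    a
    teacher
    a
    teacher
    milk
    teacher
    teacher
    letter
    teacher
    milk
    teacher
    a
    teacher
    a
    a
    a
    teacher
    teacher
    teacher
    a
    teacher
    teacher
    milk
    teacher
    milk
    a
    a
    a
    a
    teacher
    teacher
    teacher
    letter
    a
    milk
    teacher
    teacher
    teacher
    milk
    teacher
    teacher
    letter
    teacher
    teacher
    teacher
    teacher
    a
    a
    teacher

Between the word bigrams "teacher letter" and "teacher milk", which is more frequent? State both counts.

"teacher letter": 3 occurrences
"teacher milk": 7 occurrences

"teacher milk" (7 vs 3)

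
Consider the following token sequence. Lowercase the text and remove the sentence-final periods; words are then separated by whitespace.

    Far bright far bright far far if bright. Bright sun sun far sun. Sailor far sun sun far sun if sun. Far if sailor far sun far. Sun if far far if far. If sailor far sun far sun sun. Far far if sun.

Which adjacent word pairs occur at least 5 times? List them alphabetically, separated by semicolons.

far if; far sun; sun far

Bigram counts meeting the condition (at least 5 times):
  far if: 5
  far sun: 7
  sun far: 6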